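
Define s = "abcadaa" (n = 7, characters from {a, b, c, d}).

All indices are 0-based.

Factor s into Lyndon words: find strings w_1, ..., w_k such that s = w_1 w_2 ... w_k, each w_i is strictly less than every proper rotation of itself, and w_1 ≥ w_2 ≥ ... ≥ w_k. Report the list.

["abcad", "a", "a"]

emit factor 1: 'abcad' (i=0, period=5)
emit factor 2: 'a' (i=5, period=1)
emit factor 3: 'a' (i=6, period=1)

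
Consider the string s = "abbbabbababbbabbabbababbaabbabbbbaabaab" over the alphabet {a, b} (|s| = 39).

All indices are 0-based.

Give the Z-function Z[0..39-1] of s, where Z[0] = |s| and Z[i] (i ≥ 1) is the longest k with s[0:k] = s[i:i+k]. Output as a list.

[39, 0, 0, 0, 3, 0, 0, 2, 0, 9, 0, 0, 0, 3, 0, 0, 3, 0, 0, 2, 0, 3, 0, 0, 1, 3, 0, 0, 4, 0, 0, 0, 0, 1, 2, 0, 1, 2, 0]

Z[0]=39
i=1: outside box; Z[1]=0
i=2: outside box; Z[2]=0
i=3: outside box; Z[3]=0
i=4: outside box; Z[4]=3 grow→box=[4,7)
i=5: min(r-i=2, Z[1]=0)=0; Z[5]=0
i=6: min(r-i=1, Z[2]=0)=0; Z[6]=0
i=7: outside box; Z[7]=2 grow→box=[7,9)
i=8: min(r-i=1, Z[1]=0)=0; Z[8]=0
i=9: outside box; Z[9]=9 grow→box=[9,18)
i=10: min(r-i=8, Z[1]=0)=0; Z[10]=0
i=11: min(r-i=7, Z[2]=0)=0; Z[11]=0
i=12: min(r-i=6, Z[3]=0)=0; Z[12]=0
i=13: min(r-i=5, Z[4]=3)=3; Z[13]=3
i=14: min(r-i=4, Z[5]=0)=0; Z[14]=0
i=15: min(r-i=3, Z[6]=0)=0; Z[15]=0
i=16: min(r-i=2, Z[7]=2)=2; Z[16]=3 grow→box=[16,19)
i=17: min(r-i=2, Z[1]=0)=0; Z[17]=0
i=18: min(r-i=1, Z[2]=0)=0; Z[18]=0
i=19: outside box; Z[19]=2 grow→box=[19,21)
i=20: min(r-i=1, Z[1]=0)=0; Z[20]=0
i=21: outside box; Z[21]=3 grow→box=[21,24)
i=22: min(r-i=2, Z[1]=0)=0; Z[22]=0
i=23: min(r-i=1, Z[2]=0)=0; Z[23]=0
i=24: outside box; Z[24]=1 grow→box=[24,25)
i=25: outside box; Z[25]=3 grow→box=[25,28)
i=26: min(r-i=2, Z[1]=0)=0; Z[26]=0
i=27: min(r-i=1, Z[2]=0)=0; Z[27]=0
i=28: outside box; Z[28]=4 grow→box=[28,32)
i=29: min(r-i=3, Z[1]=0)=0; Z[29]=0
i=30: min(r-i=2, Z[2]=0)=0; Z[30]=0
i=31: min(r-i=1, Z[3]=0)=0; Z[31]=0
i=32: outside box; Z[32]=0
i=33: outside box; Z[33]=1 grow→box=[33,34)
i=34: outside box; Z[34]=2 grow→box=[34,36)
i=35: min(r-i=1, Z[1]=0)=0; Z[35]=0
i=36: outside box; Z[36]=1 grow→box=[36,37)
i=37: outside box; Z[37]=2 grow→box=[37,39)
i=38: min(r-i=1, Z[1]=0)=0; Z[38]=0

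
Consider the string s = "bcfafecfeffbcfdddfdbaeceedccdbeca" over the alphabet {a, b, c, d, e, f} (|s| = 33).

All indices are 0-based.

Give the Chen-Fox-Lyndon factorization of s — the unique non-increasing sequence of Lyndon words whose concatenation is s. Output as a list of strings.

emit factor 1: 'bcf' (i=0, period=3)
emit factor 2: 'afecfeffbcfdddfdb' (i=3, period=17)
emit factor 3: 'aeceedccdbec' (i=20, period=12)
emit factor 4: 'a' (i=32, period=1)

["bcf", "afecfeffbcfdddfdb", "aeceedccdbec", "a"]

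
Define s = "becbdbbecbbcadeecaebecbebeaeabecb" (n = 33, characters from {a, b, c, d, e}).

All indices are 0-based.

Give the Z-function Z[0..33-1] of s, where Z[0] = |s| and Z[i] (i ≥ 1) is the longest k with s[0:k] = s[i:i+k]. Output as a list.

Z[0]=33
i=1: fresh scan; Z[1]=0
i=2: fresh scan; Z[2]=0
i=3: fresh scan; Z[3]=1 grow→box=[3,4)
i=4: fresh scan; Z[4]=0
i=5: fresh scan; Z[5]=1 grow→box=[5,6)
i=6: fresh scan; Z[6]=4 grow→box=[6,10)
i=7: min(r-i=3, Z[1]=0)=0; Z[7]=0
i=8: min(r-i=2, Z[2]=0)=0; Z[8]=0
i=9: min(r-i=1, Z[3]=1)=1; Z[9]=1
i=10: fresh scan; Z[10]=1 grow→box=[10,11)
i=11: fresh scan; Z[11]=0
i=12: fresh scan; Z[12]=0
i=13: fresh scan; Z[13]=0
i=14: fresh scan; Z[14]=0
i=15: fresh scan; Z[15]=0
i=16: fresh scan; Z[16]=0
i=17: fresh scan; Z[17]=0
i=18: fresh scan; Z[18]=0
i=19: fresh scan; Z[19]=4 grow→box=[19,23)
i=20: min(r-i=3, Z[1]=0)=0; Z[20]=0
i=21: min(r-i=2, Z[2]=0)=0; Z[21]=0
i=22: min(r-i=1, Z[3]=1)=1; Z[22]=2 grow→box=[22,24)
i=23: min(r-i=1, Z[1]=0)=0; Z[23]=0
i=24: fresh scan; Z[24]=2 grow→box=[24,26)
i=25: min(r-i=1, Z[1]=0)=0; Z[25]=0
i=26: fresh scan; Z[26]=0
i=27: fresh scan; Z[27]=0
i=28: fresh scan; Z[28]=0
i=29: fresh scan; Z[29]=4 grow→box=[29,33)
i=30: min(r-i=3, Z[1]=0)=0; Z[30]=0
i=31: min(r-i=2, Z[2]=0)=0; Z[31]=0
i=32: min(r-i=1, Z[3]=1)=1; Z[32]=1

[33, 0, 0, 1, 0, 1, 4, 0, 0, 1, 1, 0, 0, 0, 0, 0, 0, 0, 0, 4, 0, 0, 2, 0, 2, 0, 0, 0, 0, 4, 0, 0, 1]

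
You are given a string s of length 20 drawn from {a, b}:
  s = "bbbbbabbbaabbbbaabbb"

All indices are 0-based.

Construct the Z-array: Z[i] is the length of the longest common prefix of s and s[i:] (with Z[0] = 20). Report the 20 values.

Z[0]=20
i=1: i≥r, start 0; Z[1]=4 scan→box=[1,5)
i=2: min(r-i=3, Z[1]=4)=3; Z[2]=3
i=3: min(r-i=2, Z[2]=3)=2; Z[3]=2
i=4: min(r-i=1, Z[3]=2)=1; Z[4]=1
i=5: i≥r, start 0; Z[5]=0
i=6: i≥r, start 0; Z[6]=3 scan→box=[6,9)
i=7: min(r-i=2, Z[1]=4)=2; Z[7]=2
i=8: min(r-i=1, Z[2]=3)=1; Z[8]=1
i=9: i≥r, start 0; Z[9]=0
i=10: i≥r, start 0; Z[10]=0
i=11: i≥r, start 0; Z[11]=4 scan→box=[11,15)
i=12: min(r-i=3, Z[1]=4)=3; Z[12]=3
i=13: min(r-i=2, Z[2]=3)=2; Z[13]=2
i=14: min(r-i=1, Z[3]=2)=1; Z[14]=1
i=15: i≥r, start 0; Z[15]=0
i=16: i≥r, start 0; Z[16]=0
i=17: i≥r, start 0; Z[17]=3 scan→box=[17,20)
i=18: min(r-i=2, Z[1]=4)=2; Z[18]=2
i=19: min(r-i=1, Z[2]=3)=1; Z[19]=1

[20, 4, 3, 2, 1, 0, 3, 2, 1, 0, 0, 4, 3, 2, 1, 0, 0, 3, 2, 1]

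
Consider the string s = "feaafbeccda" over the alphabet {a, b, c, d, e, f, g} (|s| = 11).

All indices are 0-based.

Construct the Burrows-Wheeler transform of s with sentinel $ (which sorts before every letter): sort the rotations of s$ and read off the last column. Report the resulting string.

rank  rotation      last
    0  $feaafbeccda  a
    1  a$feaafbeccd  d
    2  aafbeccda$fe  e
    3  afbeccda$fea  a
    4  beccda$feaaf  f
    5  ccda$feaafbe  e
    6  cda$feaafbec  c
    7  da$feaafbecc  c
    8  eaafbeccda$f  f
    9  eccda$feaafb  b
   10  fbeccda$feaa  a
   11  feaafbeccda$  $

adeafeccfba$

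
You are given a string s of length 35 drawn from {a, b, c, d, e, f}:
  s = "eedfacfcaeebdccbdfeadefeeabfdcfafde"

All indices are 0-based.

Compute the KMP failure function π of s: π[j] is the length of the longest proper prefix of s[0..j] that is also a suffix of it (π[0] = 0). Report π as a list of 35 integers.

[0, 1, 0, 0, 0, 0, 0, 0, 0, 1, 2, 0, 0, 0, 0, 0, 0, 0, 1, 0, 0, 1, 0, 1, 2, 0, 0, 0, 0, 0, 0, 0, 0, 0, 1]

π[0] = 0
j=1 s[j]='e': π[1]=1 (border 'e')
j=2 s[j]='d': k: 1→0; π[2]=0 (border '')
j=3 s[j]='f': π[3]=0 (border '')
j=4 s[j]='a': π[4]=0 (border '')
j=5 s[j]='c': π[5]=0 (border '')
j=6 s[j]='f': π[6]=0 (border '')
j=7 s[j]='c': π[7]=0 (border '')
j=8 s[j]='a': π[8]=0 (border '')
j=9 s[j]='e': π[9]=1 (border 'e')
j=10 s[j]='e': π[10]=2 (border 'ee')
j=11 s[j]='b': k: 2→1→0; π[11]=0 (border '')
j=12 s[j]='d': π[12]=0 (border '')
j=13 s[j]='c': π[13]=0 (border '')
j=14 s[j]='c': π[14]=0 (border '')
j=15 s[j]='b': π[15]=0 (border '')
j=16 s[j]='d': π[16]=0 (border '')
j=17 s[j]='f': π[17]=0 (border '')
j=18 s[j]='e': π[18]=1 (border 'e')
j=19 s[j]='a': k: 1→0; π[19]=0 (border '')
j=20 s[j]='d': π[20]=0 (border '')
j=21 s[j]='e': π[21]=1 (border 'e')
j=22 s[j]='f': k: 1→0; π[22]=0 (border '')
j=23 s[j]='e': π[23]=1 (border 'e')
j=24 s[j]='e': π[24]=2 (border 'ee')
j=25 s[j]='a': k: 2→1→0; π[25]=0 (border '')
j=26 s[j]='b': π[26]=0 (border '')
j=27 s[j]='f': π[27]=0 (border '')
j=28 s[j]='d': π[28]=0 (border '')
j=29 s[j]='c': π[29]=0 (border '')
j=30 s[j]='f': π[30]=0 (border '')
j=31 s[j]='a': π[31]=0 (border '')
j=32 s[j]='f': π[32]=0 (border '')
j=33 s[j]='d': π[33]=0 (border '')
j=34 s[j]='e': π[34]=1 (border 'e')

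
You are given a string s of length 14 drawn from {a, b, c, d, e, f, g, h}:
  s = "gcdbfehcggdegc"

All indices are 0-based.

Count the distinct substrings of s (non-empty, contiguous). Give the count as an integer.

97

rank→(start, suffix):
  0 → (3, 'bfehcggdegc')
  1 → (13, 'c')
  2 → (1, 'cdbfehcggdegc')
  3 → (7, 'cggdegc')
  4 → (2, 'dbfehcggdegc')
  5 → (10, 'degc')
  6 → (11, 'egc')
  7 → (5, 'ehcggdegc')
  8 → (4, 'fehcggdegc')
  9 → (12, 'gc')
  10 → (0, 'gcdbfehcggdegc')
  11 → (9, 'gdegc')
  12 → (8, 'ggdegc')
  13 → (6, 'hcggdegc')

SA = [3, 13, 1, 7, 2, 10, 11, 5, 4, 12, 0, 9, 8, 6]
[i] adj suffixes → lcp
  [1] 3/13 → 0 ('')
  [2] 13/1 → 1 ('c')
  [3] 1/7 → 1 ('c')
  [4] 7/2 → 0 ('')
  [5] 2/10 → 1 ('d')
  [6] 10/11 → 0 ('')
  [7] 11/5 → 1 ('e')
  [8] 5/4 → 0 ('')
  [9] 4/12 → 0 ('')
  [10] 12/0 → 2 ('gc')
  [11] 0/9 → 1 ('g')
  [12] 9/8 → 1 ('g')
  [13] 8/6 → 0 ('')

n(n+1)/2 = 14·15/2 = 105
Σ LCP = 0 + 0 + 1 + 1 + 0 + 1 + 0 + 1 + 0 + 0 + 2 + 1 + 1 + 0 = 8
distinct = 105 − 8 = 97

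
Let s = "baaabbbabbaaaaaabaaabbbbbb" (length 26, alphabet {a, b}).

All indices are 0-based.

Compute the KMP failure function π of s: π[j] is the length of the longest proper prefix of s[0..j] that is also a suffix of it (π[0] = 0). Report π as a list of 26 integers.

π[0] = 0
j=1 s[j]='a': π[1]=0 (border '')
j=2 s[j]='a': π[2]=0 (border '')
j=3 s[j]='a': π[3]=0 (border '')
j=4 s[j]='b': π[4]=1 (border 'b')
j=5 s[j]='b': k: 1→0; π[5]=1 (border 'b')
j=6 s[j]='b': k: 1→0; π[6]=1 (border 'b')
j=7 s[j]='a': π[7]=2 (border 'ba')
j=8 s[j]='b': k: 2→0; π[8]=1 (border 'b')
j=9 s[j]='b': k: 1→0; π[9]=1 (border 'b')
j=10 s[j]='a': π[10]=2 (border 'ba')
j=11 s[j]='a': π[11]=3 (border 'baa')
j=12 s[j]='a': π[12]=4 (border 'baaa')
j=13 s[j]='a': k: 4→0; π[13]=0 (border '')
j=14 s[j]='a': π[14]=0 (border '')
j=15 s[j]='a': π[15]=0 (border '')
j=16 s[j]='b': π[16]=1 (border 'b')
j=17 s[j]='a': π[17]=2 (border 'ba')
j=18 s[j]='a': π[18]=3 (border 'baa')
j=19 s[j]='a': π[19]=4 (border 'baaa')
j=20 s[j]='b': π[20]=5 (border 'baaab')
j=21 s[j]='b': π[21]=6 (border 'baaabb')
j=22 s[j]='b': π[22]=7 (border 'baaabbb')
j=23 s[j]='b': k: 7→1→0; π[23]=1 (border 'b')
j=24 s[j]='b': k: 1→0; π[24]=1 (border 'b')
j=25 s[j]='b': k: 1→0; π[25]=1 (border 'b')

[0, 0, 0, 0, 1, 1, 1, 2, 1, 1, 2, 3, 4, 0, 0, 0, 1, 2, 3, 4, 5, 6, 7, 1, 1, 1]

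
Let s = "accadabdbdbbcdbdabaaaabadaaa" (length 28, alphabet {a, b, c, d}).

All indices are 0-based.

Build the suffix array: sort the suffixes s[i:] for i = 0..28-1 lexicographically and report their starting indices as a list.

[27, 26, 25, 18, 19, 20, 16, 21, 5, 0, 23, 3, 17, 22, 10, 11, 14, 8, 6, 2, 1, 12, 24, 15, 4, 9, 13, 7]

rank→(start, suffix):
  0 → (27, 'a')
  1 → (26, 'aa')
  2 → (25, 'aaa')
  3 → (18, 'aaaabadaaa')
  4 → (19, 'aaabadaaa')
  5 → (20, 'aabadaaa')
  6 → (16, 'abaaaabadaaa')
  7 → (21, 'abadaaa')
  8 → (5, 'abdbdbbcdbdabaaaabadaaa')
  9 → (0, 'accadabdbdbbcdbdabaaaabadaaa')
  10 → (23, 'adaaa')
  11 → (3, 'adabdbdbbcdbdabaaaabadaaa')
  12 → (17, 'baaaabadaaa')
  13 → (22, 'badaaa')
  14 → (10, 'bbcdbdabaaaabadaaa')
  15 → (11, 'bcdbdabaaaabadaaa')
  16 → (14, 'bdabaaaabadaaa')
  17 → (8, 'bdbbcdbdabaaaabadaaa')
  18 → (6, 'bdbdbbcdbdabaaaabadaaa')
  19 → (2, 'cadabdbdbbcdbdabaaaabadaaa')
  20 → (1, 'ccadabdbdbbcdbdabaaaabadaaa')
  21 → (12, 'cdbdabaaaabadaaa')
  22 → (24, 'daaa')
  23 → (15, 'dabaaaabadaaa')
  24 → (4, 'dabdbdbbcdbdabaaaabadaaa')
  25 → (9, 'dbbcdbdabaaaabadaaa')
  26 → (13, 'dbdabaaaabadaaa')
  27 → (7, 'dbdbbcdbdabaaaabadaaa')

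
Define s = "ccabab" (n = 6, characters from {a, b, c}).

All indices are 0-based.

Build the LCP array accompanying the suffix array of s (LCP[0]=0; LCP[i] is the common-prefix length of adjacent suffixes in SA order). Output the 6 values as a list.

rank→(start, suffix):
  0 → (4, 'ab')
  1 → (2, 'abab')
  2 → (5, 'b')
  3 → (3, 'bab')
  4 → (1, 'cabab')
  5 → (0, 'ccabab')

SA = [4, 2, 5, 3, 1, 0]
i: (SA[i-1],SA[i]) lcp shared
  1: (4,2) 2 'ab'
  2: (2,5) 0 ''
  3: (5,3) 1 'b'
  4: (3,1) 0 ''
  5: (1,0) 1 'c'

[0, 2, 0, 1, 0, 1]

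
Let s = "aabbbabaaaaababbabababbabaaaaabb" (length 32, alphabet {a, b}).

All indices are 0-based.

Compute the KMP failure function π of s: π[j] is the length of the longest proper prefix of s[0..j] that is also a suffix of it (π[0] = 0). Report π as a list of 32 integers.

[0, 1, 0, 0, 0, 1, 0, 1, 2, 2, 2, 2, 3, 1, 0, 0, 1, 0, 1, 0, 1, 0, 0, 1, 0, 1, 2, 2, 2, 2, 3, 4]

π[0] = 0
j=1 s[j]='a': π[1]=1 (border 'a')
j=2 s[j]='b': k: 1→0; π[2]=0 (border '')
j=3 s[j]='b': π[3]=0 (border '')
j=4 s[j]='b': π[4]=0 (border '')
j=5 s[j]='a': π[5]=1 (border 'a')
j=6 s[j]='b': k: 1→0; π[6]=0 (border '')
j=7 s[j]='a': π[7]=1 (border 'a')
j=8 s[j]='a': π[8]=2 (border 'aa')
j=9 s[j]='a': k: 2→1; π[9]=2 (border 'aa')
j=10 s[j]='a': k: 2→1; π[10]=2 (border 'aa')
j=11 s[j]='a': k: 2→1; π[11]=2 (border 'aa')
j=12 s[j]='b': π[12]=3 (border 'aab')
j=13 s[j]='a': k: 3→0; π[13]=1 (border 'a')
j=14 s[j]='b': k: 1→0; π[14]=0 (border '')
j=15 s[j]='b': π[15]=0 (border '')
j=16 s[j]='a': π[16]=1 (border 'a')
j=17 s[j]='b': k: 1→0; π[17]=0 (border '')
j=18 s[j]='a': π[18]=1 (border 'a')
j=19 s[j]='b': k: 1→0; π[19]=0 (border '')
j=20 s[j]='a': π[20]=1 (border 'a')
j=21 s[j]='b': k: 1→0; π[21]=0 (border '')
j=22 s[j]='b': π[22]=0 (border '')
j=23 s[j]='a': π[23]=1 (border 'a')
j=24 s[j]='b': k: 1→0; π[24]=0 (border '')
j=25 s[j]='a': π[25]=1 (border 'a')
j=26 s[j]='a': π[26]=2 (border 'aa')
j=27 s[j]='a': k: 2→1; π[27]=2 (border 'aa')
j=28 s[j]='a': k: 2→1; π[28]=2 (border 'aa')
j=29 s[j]='a': k: 2→1; π[29]=2 (border 'aa')
j=30 s[j]='b': π[30]=3 (border 'aab')
j=31 s[j]='b': π[31]=4 (border 'aabb')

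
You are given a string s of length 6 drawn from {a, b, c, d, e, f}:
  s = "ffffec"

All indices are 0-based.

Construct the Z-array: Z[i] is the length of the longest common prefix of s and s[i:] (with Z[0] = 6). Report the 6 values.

[6, 3, 2, 1, 0, 0]

Z[0]=6
i=1: fresh scan; Z[1]=3 scan→box=[1,4)
i=2: min(r-i=2, Z[1]=3)=2; Z[2]=2
i=3: min(r-i=1, Z[2]=2)=1; Z[3]=1
i=4: fresh scan; Z[4]=0
i=5: fresh scan; Z[5]=0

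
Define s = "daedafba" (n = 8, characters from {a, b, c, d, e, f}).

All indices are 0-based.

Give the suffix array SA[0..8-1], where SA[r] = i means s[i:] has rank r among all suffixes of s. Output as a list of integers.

rank→(start, suffix):
  0 → (7, 'a')
  1 → (1, 'aedafba')
  2 → (4, 'afba')
  3 → (6, 'ba')
  4 → (0, 'daedafba')
  5 → (3, 'dafba')
  6 → (2, 'edafba')
  7 → (5, 'fba')

[7, 1, 4, 6, 0, 3, 2, 5]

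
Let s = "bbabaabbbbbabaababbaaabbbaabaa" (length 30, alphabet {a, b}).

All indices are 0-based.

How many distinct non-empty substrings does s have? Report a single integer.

rank | idx | suffix
   0 |  29 | a
   1 |  28 | aa
   2 |  19 | aaabbbaabaa
   3 |  25 | aabaa
   4 |  13 | aababbaaabbbaabaa
   5 |  20 | aabbbaabaa
   6 |   4 | aabbbbbabaababbaaabbbaabaa
   7 |  26 | abaa
   8 |  11 | abaababbaaabbbaabaa
   9 |   2 | abaabbbbbabaababbaaabbbaabaa
  10 |  14 | ababbaaabbbaabaa
  11 |  16 | abbaaabbbaabaa
  12 |  21 | abbbaabaa
  13 |   5 | abbbbbabaababbaaabbbaabaa
  14 |  27 | baa
  15 |  18 | baaabbbaabaa
  16 |  24 | baabaa
  17 |  12 | baababbaaabbbaabaa
  18 |   3 | baabbbbbabaababbaaabbbaabaa
  19 |  10 | babaababbaaabbbaabaa
  20 |   1 | babaabbbbbabaababbaaabbbaabaa
  21 |  15 | babbaaabbbaabaa
  22 |  17 | bbaaabbbaabaa
  23 |  23 | bbaabaa
  24 |   9 | bbabaababbaaabbbaabaa
  25 |   0 | bbabaabbbbbabaababbaaabbbaabaa
  26 |  22 | bbbaabaa
  27 |   8 | bbbabaababbaaabbbaabaa
  28 |   7 | bbbbabaababbaaabbbaabaa
  29 |   6 | bbbbbabaababbaaabbbaabaa

SA = [29, 28, 19, 25, 13, 20, 4, 26, 11, 2, 14, 16, 21, 5, 27, 18, 24, 12, 3, 10, 1, 15, 17, 23, 9, 0, 22, 8, 7, 6]
i: (SA[i-1],SA[i]) lcp shared
  1: (29,28) 1 'a'
  2: (28,19) 2 'aa'
  3: (19,25) 2 'aa'
  4: (25,13) 4 'aaba'
  5: (13,20) 3 'aab'
  6: (20,4) 5 'aabbb'
  7: (4,26) 1 'a'
  8: (26,11) 4 'abaa'
  9: (11,2) 5 'abaab'
  10: (2,14) 3 'aba'
  11: (14,16) 2 'ab'
  12: (16,21) 3 'abb'
  13: (21,5) 4 'abbb'
  14: (5,27) 0 ''
  15: (27,18) 3 'baa'
  16: (18,24) 3 'baa'
  17: (24,12) 5 'baaba'
  18: (12,3) 4 'baab'
  19: (3,10) 2 'ba'
  20: (10,1) 6 'babaab'
  21: (1,15) 3 'bab'
  22: (15,17) 1 'b'
  23: (17,23) 4 'bbaa'
  24: (23,9) 3 'bba'
  25: (9,0) 7 'bbabaab'
  26: (0,22) 2 'bb'
  27: (22,8) 4 'bbba'
  28: (8,7) 3 'bbb'
  29: (7,6) 4 'bbbb'

n(n+1)/2 = 30·31/2 = 465
Σ LCP = 0 + 1 + 2 + 2 + 4 + 3 + 5 + 1 + 4 + 5 + 3 + 2 + 3 + 4 + 0 + 3 + 3 + 5 + 4 + 2 + 6 + 3 + 1 + 4 + 3 + 7 + 2 + 4 + 3 + 4 = 93
distinct = 465 − 93 = 372

372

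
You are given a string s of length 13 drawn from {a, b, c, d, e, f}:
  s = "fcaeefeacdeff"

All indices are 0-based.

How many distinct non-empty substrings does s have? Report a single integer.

82

rank | idx | suffix
   0 |   7 | acdeff
   1 |   2 | aeefeacdeff
   2 |   1 | caeefeacdeff
   3 |   8 | cdeff
   4 |   9 | deff
   5 |   6 | eacdeff
   6 |   3 | eefeacdeff
   7 |   4 | efeacdeff
   8 |  10 | eff
   9 |  12 | f
  10 |   0 | fcaeefeacdeff
  11 |   5 | feacdeff
  12 |  11 | ff

SA = [7, 2, 1, 8, 9, 6, 3, 4, 10, 12, 0, 5, 11]
i: (SA[i-1],SA[i]) lcp shared
  1: (7,2) 1 'a'
  2: (2,1) 0 ''
  3: (1,8) 1 'c'
  4: (8,9) 0 ''
  5: (9,6) 0 ''
  6: (6,3) 1 'e'
  7: (3,4) 1 'e'
  8: (4,10) 2 'ef'
  9: (10,12) 0 ''
  10: (12,0) 1 'f'
  11: (0,5) 1 'f'
  12: (5,11) 1 'f'

n(n+1)/2 = 13·14/2 = 91
Σ LCP = 0 + 1 + 0 + 1 + 0 + 0 + 1 + 1 + 2 + 0 + 1 + 1 + 1 = 9
distinct = 91 − 9 = 82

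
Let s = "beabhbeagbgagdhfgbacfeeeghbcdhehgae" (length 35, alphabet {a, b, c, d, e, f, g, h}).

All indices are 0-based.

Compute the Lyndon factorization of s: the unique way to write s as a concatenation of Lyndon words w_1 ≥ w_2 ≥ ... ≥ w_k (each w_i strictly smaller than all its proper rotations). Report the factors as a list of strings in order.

["be", "abhbeagbgagdhfgbacfeeeghbcdhehgae"]

emit factor 1: 'be' (i=0, period=2)
emit factor 2: 'abhbeagbgagdhfgbacfeeeghbcdhehgae' (i=2, period=33)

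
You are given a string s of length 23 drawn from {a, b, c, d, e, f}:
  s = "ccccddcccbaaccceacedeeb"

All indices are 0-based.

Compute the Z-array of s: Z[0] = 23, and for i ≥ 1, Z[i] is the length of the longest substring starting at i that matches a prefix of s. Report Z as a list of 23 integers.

[23, 3, 2, 1, 0, 0, 3, 2, 1, 0, 0, 0, 3, 2, 1, 0, 0, 1, 0, 0, 0, 0, 0]

Z[0]=23
i=1: i≥r, start 0; Z[1]=3 extend→box=[1,4)
i=2: min(r-i=2, Z[1]=3)=2; Z[2]=2
i=3: min(r-i=1, Z[2]=2)=1; Z[3]=1
i=4: i≥r, start 0; Z[4]=0
i=5: i≥r, start 0; Z[5]=0
i=6: i≥r, start 0; Z[6]=3 extend→box=[6,9)
i=7: min(r-i=2, Z[1]=3)=2; Z[7]=2
i=8: min(r-i=1, Z[2]=2)=1; Z[8]=1
i=9: i≥r, start 0; Z[9]=0
i=10: i≥r, start 0; Z[10]=0
i=11: i≥r, start 0; Z[11]=0
i=12: i≥r, start 0; Z[12]=3 extend→box=[12,15)
i=13: min(r-i=2, Z[1]=3)=2; Z[13]=2
i=14: min(r-i=1, Z[2]=2)=1; Z[14]=1
i=15: i≥r, start 0; Z[15]=0
i=16: i≥r, start 0; Z[16]=0
i=17: i≥r, start 0; Z[17]=1 extend→box=[17,18)
i=18: i≥r, start 0; Z[18]=0
i=19: i≥r, start 0; Z[19]=0
i=20: i≥r, start 0; Z[20]=0
i=21: i≥r, start 0; Z[21]=0
i=22: i≥r, start 0; Z[22]=0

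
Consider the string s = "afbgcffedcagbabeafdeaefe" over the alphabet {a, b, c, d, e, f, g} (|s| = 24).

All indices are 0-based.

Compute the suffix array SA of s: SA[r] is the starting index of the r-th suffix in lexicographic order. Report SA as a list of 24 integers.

sorted suffixes:
  #0 SA[0]=13  'abeafdeaefe'
  #1 SA[1]=20  'aefe'
  #2 SA[2]=0  'afbgcffedcagbabeafdeaefe'
  #3 SA[3]=16  'afdeaefe'
  #4 SA[4]=10  'agbabeafdeaefe'
  #5 SA[5]=12  'babeafdeaefe'
  #6 SA[6]=14  'beafdeaefe'
  #7 SA[7]=2  'bgcffedcagbabeafdeaefe'
  #8 SA[8]=9  'cagbabeafdeaefe'
  #9 SA[9]=4  'cffedcagbabeafdeaefe'
  #10 SA[10]=8  'dcagbabeafdeaefe'
  #11 SA[11]=18  'deaefe'
  #12 SA[12]=23  'e'
  #13 SA[13]=19  'eaefe'
  #14 SA[14]=15  'eafdeaefe'
  #15 SA[15]=7  'edcagbabeafdeaefe'
  #16 SA[16]=21  'efe'
  #17 SA[17]=1  'fbgcffedcagbabeafdeaefe'
  #18 SA[18]=17  'fdeaefe'
  #19 SA[19]=22  'fe'
  #20 SA[20]=6  'fedcagbabeafdeaefe'
  #21 SA[21]=5  'ffedcagbabeafdeaefe'
  #22 SA[22]=11  'gbabeafdeaefe'
  #23 SA[23]=3  'gcffedcagbabeafdeaefe'

[13, 20, 0, 16, 10, 12, 14, 2, 9, 4, 8, 18, 23, 19, 15, 7, 21, 1, 17, 22, 6, 5, 11, 3]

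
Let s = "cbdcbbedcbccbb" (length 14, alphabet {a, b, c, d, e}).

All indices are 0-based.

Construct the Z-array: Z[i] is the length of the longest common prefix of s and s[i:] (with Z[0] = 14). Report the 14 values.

[14, 0, 0, 2, 0, 0, 0, 0, 2, 0, 1, 2, 0, 0]

Z[0]=14
i=1: outside box; Z[1]=0
i=2: outside box; Z[2]=0
i=3: outside box; Z[3]=2 grow→box=[3,5)
i=4: min(r-i=1, Z[1]=0)=0; Z[4]=0
i=5: outside box; Z[5]=0
i=6: outside box; Z[6]=0
i=7: outside box; Z[7]=0
i=8: outside box; Z[8]=2 grow→box=[8,10)
i=9: min(r-i=1, Z[1]=0)=0; Z[9]=0
i=10: outside box; Z[10]=1 grow→box=[10,11)
i=11: outside box; Z[11]=2 grow→box=[11,13)
i=12: min(r-i=1, Z[1]=0)=0; Z[12]=0
i=13: outside box; Z[13]=0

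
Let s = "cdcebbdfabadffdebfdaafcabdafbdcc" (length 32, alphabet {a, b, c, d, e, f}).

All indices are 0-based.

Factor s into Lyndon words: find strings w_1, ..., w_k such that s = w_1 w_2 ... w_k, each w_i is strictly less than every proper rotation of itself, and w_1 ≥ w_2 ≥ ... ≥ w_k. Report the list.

["cdce", "bbdf", "abadffdebfd", "aafcabdafbdcc"]

emit factor 1: 'cdce' (i=0, period=4)
emit factor 2: 'bbdf' (i=4, period=4)
emit factor 3: 'abadffdebfd' (i=8, period=11)
emit factor 4: 'aafcabdafbdcc' (i=19, period=13)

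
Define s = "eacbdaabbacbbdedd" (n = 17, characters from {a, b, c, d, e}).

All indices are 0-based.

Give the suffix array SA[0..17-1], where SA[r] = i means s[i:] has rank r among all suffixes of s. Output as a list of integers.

rank | idx | suffix
   0 |   5 | aabbacbbdedd
   1 |   6 | abbacbbdedd
   2 |   9 | acbbdedd
   3 |   1 | acbdaabbacbbdedd
   4 |   8 | bacbbdedd
   5 |   7 | bbacbbdedd
   6 |  11 | bbdedd
   7 |   3 | bdaabbacbbdedd
   8 |  12 | bdedd
   9 |  10 | cbbdedd
  10 |   2 | cbdaabbacbbdedd
  11 |  16 | d
  12 |   4 | daabbacbbdedd
  13 |  15 | dd
  14 |  13 | dedd
  15 |   0 | eacbdaabbacbbdedd
  16 |  14 | edd

[5, 6, 9, 1, 8, 7, 11, 3, 12, 10, 2, 16, 4, 15, 13, 0, 14]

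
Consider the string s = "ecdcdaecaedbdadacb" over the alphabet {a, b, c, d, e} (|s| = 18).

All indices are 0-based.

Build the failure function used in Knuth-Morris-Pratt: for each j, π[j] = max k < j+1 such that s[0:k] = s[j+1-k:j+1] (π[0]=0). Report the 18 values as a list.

[0, 0, 0, 0, 0, 0, 1, 2, 0, 1, 0, 0, 0, 0, 0, 0, 0, 0]

π[0] = 0
j=1 s[j]='c': π[1]=0 (border '')
j=2 s[j]='d': π[2]=0 (border '')
j=3 s[j]='c': π[3]=0 (border '')
j=4 s[j]='d': π[4]=0 (border '')
j=5 s[j]='a': π[5]=0 (border '')
j=6 s[j]='e': π[6]=1 (border 'e')
j=7 s[j]='c': π[7]=2 (border 'ec')
j=8 s[j]='a': k: 2→0; π[8]=0 (border '')
j=9 s[j]='e': π[9]=1 (border 'e')
j=10 s[j]='d': k: 1→0; π[10]=0 (border '')
j=11 s[j]='b': π[11]=0 (border '')
j=12 s[j]='d': π[12]=0 (border '')
j=13 s[j]='a': π[13]=0 (border '')
j=14 s[j]='d': π[14]=0 (border '')
j=15 s[j]='a': π[15]=0 (border '')
j=16 s[j]='c': π[16]=0 (border '')
j=17 s[j]='b': π[17]=0 (border '')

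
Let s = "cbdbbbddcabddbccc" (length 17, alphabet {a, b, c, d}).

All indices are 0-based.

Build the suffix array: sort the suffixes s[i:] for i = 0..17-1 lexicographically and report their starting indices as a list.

sorted suffixes:
  #0 SA[0]=9  'abddbccc'
  #1 SA[1]=3  'bbbddcabddbccc'
  #2 SA[2]=4  'bbddcabddbccc'
  #3 SA[3]=13  'bccc'
  #4 SA[4]=1  'bdbbbddcabddbccc'
  #5 SA[5]=10  'bddbccc'
  #6 SA[6]=5  'bddcabddbccc'
  #7 SA[7]=16  'c'
  #8 SA[8]=8  'cabddbccc'
  #9 SA[9]=0  'cbdbbbddcabddbccc'
  #10 SA[10]=15  'cc'
  #11 SA[11]=14  'ccc'
  #12 SA[12]=2  'dbbbddcabddbccc'
  #13 SA[13]=12  'dbccc'
  #14 SA[14]=7  'dcabddbccc'
  #15 SA[15]=11  'ddbccc'
  #16 SA[16]=6  'ddcabddbccc'

[9, 3, 4, 13, 1, 10, 5, 16, 8, 0, 15, 14, 2, 12, 7, 11, 6]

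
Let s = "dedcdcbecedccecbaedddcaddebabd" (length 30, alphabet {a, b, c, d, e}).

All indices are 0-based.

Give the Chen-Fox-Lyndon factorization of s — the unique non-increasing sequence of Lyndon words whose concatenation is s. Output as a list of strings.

["de", "d", "cd", "c", "becedccec", "b", "aedddc", "addeb", "abd"]

emit factor 1: 'de' (i=0, period=2)
emit factor 2: 'd' (i=2, period=1)
emit factor 3: 'cd' (i=3, period=2)
emit factor 4: 'c' (i=5, period=1)
emit factor 5: 'becedccec' (i=6, period=9)
emit factor 6: 'b' (i=15, period=1)
emit factor 7: 'aedddc' (i=16, period=6)
emit factor 8: 'addeb' (i=22, period=5)
emit factor 9: 'abd' (i=27, period=3)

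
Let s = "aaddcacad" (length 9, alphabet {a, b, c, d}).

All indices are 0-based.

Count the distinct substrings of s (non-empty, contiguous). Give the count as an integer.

rank→(start, suffix):
  0 → (0, 'aaddcacad')
  1 → (5, 'acad')
  2 → (7, 'ad')
  3 → (1, 'addcacad')
  4 → (4, 'cacad')
  5 → (6, 'cad')
  6 → (8, 'd')
  7 → (3, 'dcacad')
  8 → (2, 'ddcacad')

SA = [0, 5, 7, 1, 4, 6, 8, 3, 2]
rank  pair      lcp
   1  s[0:],s[5:]  1  'a'
   2  s[5:],s[7:]  1  'a'
   3  s[7:],s[1:]  2  'ad'
   4  s[1:],s[4:]  0  ''
   5  s[4:],s[6:]  2  'ca'
   6  s[6:],s[8:]  0  ''
   7  s[8:],s[3:]  1  'd'
   8  s[3:],s[2:]  1  'd'

n(n+1)/2 = 9·10/2 = 45
Σ LCP = 0 + 1 + 1 + 2 + 0 + 2 + 0 + 1 + 1 = 8
distinct = 45 − 8 = 37

37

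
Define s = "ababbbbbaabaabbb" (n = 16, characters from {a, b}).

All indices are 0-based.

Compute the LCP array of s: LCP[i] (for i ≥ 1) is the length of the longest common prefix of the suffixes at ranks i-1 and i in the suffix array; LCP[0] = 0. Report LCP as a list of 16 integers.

[0, 3, 1, 3, 2, 4, 0, 1, 4, 2, 1, 2, 2, 3, 3, 4]

sorted suffixes:
  #0 SA[0]=8  'aabaabbb'
  #1 SA[1]=11  'aabbb'
  #2 SA[2]=9  'abaabbb'
  #3 SA[3]=0  'ababbbbbaabaabbb'
  #4 SA[4]=12  'abbb'
  #5 SA[5]=2  'abbbbbaabaabbb'
  #6 SA[6]=15  'b'
  #7 SA[7]=7  'baabaabbb'
  #8 SA[8]=10  'baabbb'
  #9 SA[9]=1  'babbbbbaabaabbb'
  #10 SA[10]=14  'bb'
  #11 SA[11]=6  'bbaabaabbb'
  #12 SA[12]=13  'bbb'
  #13 SA[13]=5  'bbbaabaabbb'
  #14 SA[14]=4  'bbbbaabaabbb'
  #15 SA[15]=3  'bbbbbaabaabbb'

SA = [8, 11, 9, 0, 12, 2, 15, 7, 10, 1, 14, 6, 13, 5, 4, 3]
rank  pair      lcp
   1  s[8:],s[11:]  3  'aab'
   2  s[11:],s[9:]  1  'a'
   3  s[9:],s[0:]  3  'aba'
   4  s[0:],s[12:]  2  'ab'
   5  s[12:],s[2:]  4  'abbb'
   6  s[2:],s[15:]  0  ''
   7  s[15:],s[7:]  1  'b'
   8  s[7:],s[10:]  4  'baab'
   9  s[10:],s[1:]  2  'ba'
  10  s[1:],s[14:]  1  'b'
  11  s[14:],s[6:]  2  'bb'
  12  s[6:],s[13:]  2  'bb'
  13  s[13:],s[5:]  3  'bbb'
  14  s[5:],s[4:]  3  'bbb'
  15  s[4:],s[3:]  4  'bbbb'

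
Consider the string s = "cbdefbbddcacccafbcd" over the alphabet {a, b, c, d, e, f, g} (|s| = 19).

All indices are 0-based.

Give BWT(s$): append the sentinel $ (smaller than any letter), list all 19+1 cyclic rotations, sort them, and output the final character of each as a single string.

rank  rotation              last
    0  $cbdefbbddcacccafbcd  d
    1  acccafbcd$cbdefbbddc  c
    2  afbcd$cbdefbbddcaccc  c
    3  bbddcacccafbcd$cbdef  f
    4  bcd$cbdefbbddcacccaf  f
    5  bddcacccafbcd$cbdefb  b
    6  bdefbbddcacccafbcd$c  c
    7  cacccafbcd$cbdefbbdd  d
    8  cafbcd$cbdefbbddcacc  c
    9  cbdefbbddcacccafbcd$  $
   10  ccafbcd$cbdefbbddcac  c
   11  cccafbcd$cbdefbbddca  a
   12  cd$cbdefbbddcacccafb  b
   13  d$cbdefbbddcacccafbc  c
   14  dcacccafbcd$cbdefbbd  d
   15  ddcacccafbcd$cbdefbb  b
   16  defbbddcacccafbcd$cb  b
   17  efbbddcacccafbcd$cbd  d
   18  fbbddcacccafbcd$cbde  e
   19  fbcd$cbdefbbddcaccca  a

dccffbcdc$cabcdbbdea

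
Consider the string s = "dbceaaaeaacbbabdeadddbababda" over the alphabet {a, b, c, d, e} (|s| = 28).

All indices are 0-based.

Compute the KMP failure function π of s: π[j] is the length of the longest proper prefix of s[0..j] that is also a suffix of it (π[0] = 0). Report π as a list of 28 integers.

[0, 0, 0, 0, 0, 0, 0, 0, 0, 0, 0, 0, 0, 0, 0, 1, 0, 0, 1, 1, 1, 2, 0, 0, 0, 0, 1, 0]

π[0] = 0
j=1 s[j]='b': π[1]=0 (border '')
j=2 s[j]='c': π[2]=0 (border '')
j=3 s[j]='e': π[3]=0 (border '')
j=4 s[j]='a': π[4]=0 (border '')
j=5 s[j]='a': π[5]=0 (border '')
j=6 s[j]='a': π[6]=0 (border '')
j=7 s[j]='e': π[7]=0 (border '')
j=8 s[j]='a': π[8]=0 (border '')
j=9 s[j]='a': π[9]=0 (border '')
j=10 s[j]='c': π[10]=0 (border '')
j=11 s[j]='b': π[11]=0 (border '')
j=12 s[j]='b': π[12]=0 (border '')
j=13 s[j]='a': π[13]=0 (border '')
j=14 s[j]='b': π[14]=0 (border '')
j=15 s[j]='d': π[15]=1 (border 'd')
j=16 s[j]='e': k: 1→0; π[16]=0 (border '')
j=17 s[j]='a': π[17]=0 (border '')
j=18 s[j]='d': π[18]=1 (border 'd')
j=19 s[j]='d': k: 1→0; π[19]=1 (border 'd')
j=20 s[j]='d': k: 1→0; π[20]=1 (border 'd')
j=21 s[j]='b': π[21]=2 (border 'db')
j=22 s[j]='a': k: 2→0; π[22]=0 (border '')
j=23 s[j]='b': π[23]=0 (border '')
j=24 s[j]='a': π[24]=0 (border '')
j=25 s[j]='b': π[25]=0 (border '')
j=26 s[j]='d': π[26]=1 (border 'd')
j=27 s[j]='a': k: 1→0; π[27]=0 (border '')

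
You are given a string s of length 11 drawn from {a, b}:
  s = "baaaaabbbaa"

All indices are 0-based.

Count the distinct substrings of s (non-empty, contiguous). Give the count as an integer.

rank→(start, suffix):
  0 → (10, 'a')
  1 → (9, 'aa')
  2 → (1, 'aaaaabbbaa')
  3 → (2, 'aaaabbbaa')
  4 → (3, 'aaabbbaa')
  5 → (4, 'aabbbaa')
  6 → (5, 'abbbaa')
  7 → (8, 'baa')
  8 → (0, 'baaaaabbbaa')
  9 → (7, 'bbaa')
  10 → (6, 'bbbaa')

SA = [10, 9, 1, 2, 3, 4, 5, 8, 0, 7, 6]
i: (SA[i-1],SA[i]) lcp shared
  1: (10,9) 1 'a'
  2: (9,1) 2 'aa'
  3: (1,2) 4 'aaaa'
  4: (2,3) 3 'aaa'
  5: (3,4) 2 'aa'
  6: (4,5) 1 'a'
  7: (5,8) 0 ''
  8: (8,0) 3 'baa'
  9: (0,7) 1 'b'
  10: (7,6) 2 'bb'

n(n+1)/2 = 11·12/2 = 66
Σ LCP = 0 + 1 + 2 + 4 + 3 + 2 + 1 + 0 + 3 + 1 + 2 = 19
distinct = 66 − 19 = 47

47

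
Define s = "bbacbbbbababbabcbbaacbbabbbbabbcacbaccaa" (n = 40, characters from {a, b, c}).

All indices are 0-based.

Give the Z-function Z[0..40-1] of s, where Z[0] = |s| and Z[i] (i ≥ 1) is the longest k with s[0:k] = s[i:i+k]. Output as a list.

[40, 1, 0, 0, 2, 2, 3, 1, 0, 1, 0, 3, 1, 0, 1, 0, 3, 1, 0, 0, 0, 3, 1, 0, 2, 2, 3, 1, 0, 2, 1, 0, 0, 0, 1, 0, 0, 0, 0, 0]

Z[0]=40
i=1: outside box; Z[1]=1 scan→box=[1,2)
i=2: outside box; Z[2]=0
i=3: outside box; Z[3]=0
i=4: outside box; Z[4]=2 scan→box=[4,6)
i=5: min(r-i=1, Z[1]=1)=1; Z[5]=2 scan→box=[5,7)
i=6: min(r-i=1, Z[1]=1)=1; Z[6]=3 scan→box=[6,9)
i=7: min(r-i=2, Z[1]=1)=1; Z[7]=1
i=8: min(r-i=1, Z[2]=0)=0; Z[8]=0
i=9: outside box; Z[9]=1 scan→box=[9,10)
i=10: outside box; Z[10]=0
i=11: outside box; Z[11]=3 scan→box=[11,14)
i=12: min(r-i=2, Z[1]=1)=1; Z[12]=1
i=13: min(r-i=1, Z[2]=0)=0; Z[13]=0
i=14: outside box; Z[14]=1 scan→box=[14,15)
i=15: outside box; Z[15]=0
i=16: outside box; Z[16]=3 scan→box=[16,19)
i=17: min(r-i=2, Z[1]=1)=1; Z[17]=1
i=18: min(r-i=1, Z[2]=0)=0; Z[18]=0
i=19: outside box; Z[19]=0
i=20: outside box; Z[20]=0
i=21: outside box; Z[21]=3 scan→box=[21,24)
i=22: min(r-i=2, Z[1]=1)=1; Z[22]=1
i=23: min(r-i=1, Z[2]=0)=0; Z[23]=0
i=24: outside box; Z[24]=2 scan→box=[24,26)
i=25: min(r-i=1, Z[1]=1)=1; Z[25]=2 scan→box=[25,27)
i=26: min(r-i=1, Z[1]=1)=1; Z[26]=3 scan→box=[26,29)
i=27: min(r-i=2, Z[1]=1)=1; Z[27]=1
i=28: min(r-i=1, Z[2]=0)=0; Z[28]=0
i=29: outside box; Z[29]=2 scan→box=[29,31)
i=30: min(r-i=1, Z[1]=1)=1; Z[30]=1
i=31: outside box; Z[31]=0
i=32: outside box; Z[32]=0
i=33: outside box; Z[33]=0
i=34: outside box; Z[34]=1 scan→box=[34,35)
i=35: outside box; Z[35]=0
i=36: outside box; Z[36]=0
i=37: outside box; Z[37]=0
i=38: outside box; Z[38]=0
i=39: outside box; Z[39]=0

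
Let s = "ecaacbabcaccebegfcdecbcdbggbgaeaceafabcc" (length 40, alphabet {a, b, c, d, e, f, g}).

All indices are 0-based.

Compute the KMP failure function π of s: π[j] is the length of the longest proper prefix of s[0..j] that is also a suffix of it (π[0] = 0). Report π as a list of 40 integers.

π[0] = 0
j=1 s[j]='c': π[1]=0 (border '')
j=2 s[j]='a': π[2]=0 (border '')
j=3 s[j]='a': π[3]=0 (border '')
j=4 s[j]='c': π[4]=0 (border '')
j=5 s[j]='b': π[5]=0 (border '')
j=6 s[j]='a': π[6]=0 (border '')
j=7 s[j]='b': π[7]=0 (border '')
j=8 s[j]='c': π[8]=0 (border '')
j=9 s[j]='a': π[9]=0 (border '')
j=10 s[j]='c': π[10]=0 (border '')
j=11 s[j]='c': π[11]=0 (border '')
j=12 s[j]='e': π[12]=1 (border 'e')
j=13 s[j]='b': k: 1→0; π[13]=0 (border '')
j=14 s[j]='e': π[14]=1 (border 'e')
j=15 s[j]='g': k: 1→0; π[15]=0 (border '')
j=16 s[j]='f': π[16]=0 (border '')
j=17 s[j]='c': π[17]=0 (border '')
j=18 s[j]='d': π[18]=0 (border '')
j=19 s[j]='e': π[19]=1 (border 'e')
j=20 s[j]='c': π[20]=2 (border 'ec')
j=21 s[j]='b': k: 2→0; π[21]=0 (border '')
j=22 s[j]='c': π[22]=0 (border '')
j=23 s[j]='d': π[23]=0 (border '')
j=24 s[j]='b': π[24]=0 (border '')
j=25 s[j]='g': π[25]=0 (border '')
j=26 s[j]='g': π[26]=0 (border '')
j=27 s[j]='b': π[27]=0 (border '')
j=28 s[j]='g': π[28]=0 (border '')
j=29 s[j]='a': π[29]=0 (border '')
j=30 s[j]='e': π[30]=1 (border 'e')
j=31 s[j]='a': k: 1→0; π[31]=0 (border '')
j=32 s[j]='c': π[32]=0 (border '')
j=33 s[j]='e': π[33]=1 (border 'e')
j=34 s[j]='a': k: 1→0; π[34]=0 (border '')
j=35 s[j]='f': π[35]=0 (border '')
j=36 s[j]='a': π[36]=0 (border '')
j=37 s[j]='b': π[37]=0 (border '')
j=38 s[j]='c': π[38]=0 (border '')
j=39 s[j]='c': π[39]=0 (border '')

[0, 0, 0, 0, 0, 0, 0, 0, 0, 0, 0, 0, 1, 0, 1, 0, 0, 0, 0, 1, 2, 0, 0, 0, 0, 0, 0, 0, 0, 0, 1, 0, 0, 1, 0, 0, 0, 0, 0, 0]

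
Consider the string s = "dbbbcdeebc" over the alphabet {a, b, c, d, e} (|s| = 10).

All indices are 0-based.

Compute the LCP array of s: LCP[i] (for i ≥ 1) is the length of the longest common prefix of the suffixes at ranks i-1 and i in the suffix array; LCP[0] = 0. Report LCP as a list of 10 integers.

sorted suffixes:
  #0 SA[0]=1  'bbbcdeebc'
  #1 SA[1]=2  'bbcdeebc'
  #2 SA[2]=8  'bc'
  #3 SA[3]=3  'bcdeebc'
  #4 SA[4]=9  'c'
  #5 SA[5]=4  'cdeebc'
  #6 SA[6]=0  'dbbbcdeebc'
  #7 SA[7]=5  'deebc'
  #8 SA[8]=7  'ebc'
  #9 SA[9]=6  'eebc'

SA = [1, 2, 8, 3, 9, 4, 0, 5, 7, 6]
[i] adj suffixes → lcp
  [1] 1/2 → 2 ('bb')
  [2] 2/8 → 1 ('b')
  [3] 8/3 → 2 ('bc')
  [4] 3/9 → 0 ('')
  [5] 9/4 → 1 ('c')
  [6] 4/0 → 0 ('')
  [7] 0/5 → 1 ('d')
  [8] 5/7 → 0 ('')
  [9] 7/6 → 1 ('e')

[0, 2, 1, 2, 0, 1, 0, 1, 0, 1]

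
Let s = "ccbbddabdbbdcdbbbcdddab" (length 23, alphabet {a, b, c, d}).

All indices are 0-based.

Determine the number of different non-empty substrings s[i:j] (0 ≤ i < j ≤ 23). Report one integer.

241

rank | idx | suffix
   0 |  21 | ab
   1 |   6 | abdbbdcdbbbcdddab
   2 |  22 | b
   3 |  14 | bbbcdddab
   4 |  15 | bbcdddab
   5 |   9 | bbdcdbbbcdddab
   6 |   2 | bbddabdbbdcdbbbcdddab
   7 |  16 | bcdddab
   8 |   7 | bdbbdcdbbbcdddab
   9 |  10 | bdcdbbbcdddab
  10 |   3 | bddabdbbdcdbbbcdddab
  11 |   1 | cbbddabdbbdcdbbbcdddab
  12 |   0 | ccbbddabdbbdcdbbbcdddab
  13 |  12 | cdbbbcdddab
  14 |  17 | cdddab
  15 |  20 | dab
  16 |   5 | dabdbbdcdbbbcdddab
  17 |  13 | dbbbcdddab
  18 |   8 | dbbdcdbbbcdddab
  19 |  11 | dcdbbbcdddab
  20 |  19 | ddab
  21 |   4 | ddabdbbdcdbbbcdddab
  22 |  18 | dddab

SA = [21, 6, 22, 14, 15, 9, 2, 16, 7, 10, 3, 1, 0, 12, 17, 20, 5, 13, 8, 11, 19, 4, 18]
i: (SA[i-1],SA[i]) lcp shared
  1: (21,6) 2 'ab'
  2: (6,22) 0 ''
  3: (22,14) 1 'b'
  4: (14,15) 2 'bb'
  5: (15,9) 2 'bb'
  6: (9,2) 3 'bbd'
  7: (2,16) 1 'b'
  8: (16,7) 1 'b'
  9: (7,10) 2 'bd'
  10: (10,3) 2 'bd'
  11: (3,1) 0 ''
  12: (1,0) 1 'c'
  13: (0,12) 1 'c'
  14: (12,17) 2 'cd'
  15: (17,20) 0 ''
  16: (20,5) 3 'dab'
  17: (5,13) 1 'd'
  18: (13,8) 3 'dbb'
  19: (8,11) 1 'd'
  20: (11,19) 1 'd'
  21: (19,4) 4 'ddab'
  22: (4,18) 2 'dd'

n(n+1)/2 = 23·24/2 = 276
Σ LCP = 0 + 2 + 0 + 1 + 2 + 2 + 3 + 1 + 1 + 2 + 2 + 0 + 1 + 1 + 2 + 0 + 3 + 1 + 3 + 1 + 1 + 4 + 2 = 35
distinct = 276 − 35 = 241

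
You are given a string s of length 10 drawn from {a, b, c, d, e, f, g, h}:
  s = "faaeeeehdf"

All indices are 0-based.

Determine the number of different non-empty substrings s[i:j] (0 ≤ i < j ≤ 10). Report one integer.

47

rank | idx | suffix
   0 |   1 | aaeeeehdf
   1 |   2 | aeeeehdf
   2 |   8 | df
   3 |   3 | eeeehdf
   4 |   4 | eeehdf
   5 |   5 | eehdf
   6 |   6 | ehdf
   7 |   9 | f
   8 |   0 | faaeeeehdf
   9 |   7 | hdf

SA = [1, 2, 8, 3, 4, 5, 6, 9, 0, 7]
rank  pair      lcp
   1  s[1:],s[2:]  1  'a'
   2  s[2:],s[8:]  0  ''
   3  s[8:],s[3:]  0  ''
   4  s[3:],s[4:]  3  'eee'
   5  s[4:],s[5:]  2  'ee'
   6  s[5:],s[6:]  1  'e'
   7  s[6:],s[9:]  0  ''
   8  s[9:],s[0:]  1  'f'
   9  s[0:],s[7:]  0  ''

n(n+1)/2 = 10·11/2 = 55
Σ LCP = 0 + 1 + 0 + 0 + 3 + 2 + 1 + 0 + 1 + 0 = 8
distinct = 55 − 8 = 47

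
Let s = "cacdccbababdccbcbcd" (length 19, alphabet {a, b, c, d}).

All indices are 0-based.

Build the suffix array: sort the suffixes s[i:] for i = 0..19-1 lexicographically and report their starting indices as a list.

[7, 9, 1, 6, 8, 14, 16, 10, 0, 5, 13, 15, 4, 12, 17, 2, 18, 3, 11]

rank→(start, suffix):
  0 → (7, 'ababdccbcbcd')
  1 → (9, 'abdccbcbcd')
  2 → (1, 'acdccbababdccbcbcd')
  3 → (6, 'bababdccbcbcd')
  4 → (8, 'babdccbcbcd')
  5 → (14, 'bcbcd')
  6 → (16, 'bcd')
  7 → (10, 'bdccbcbcd')
  8 → (0, 'cacdccbababdccbcbcd')
  9 → (5, 'cbababdccbcbcd')
  10 → (13, 'cbcbcd')
  11 → (15, 'cbcd')
  12 → (4, 'ccbababdccbcbcd')
  13 → (12, 'ccbcbcd')
  14 → (17, 'cd')
  15 → (2, 'cdccbababdccbcbcd')
  16 → (18, 'd')
  17 → (3, 'dccbababdccbcbcd')
  18 → (11, 'dccbcbcd')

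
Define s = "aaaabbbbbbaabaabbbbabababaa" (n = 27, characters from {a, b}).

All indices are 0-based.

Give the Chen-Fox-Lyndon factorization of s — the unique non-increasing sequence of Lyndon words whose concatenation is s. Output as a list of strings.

emit factor 1: 'aaaabbbbbbaabaabbbbababab' (i=0, period=25)
emit factor 2: 'a' (i=25, period=1)
emit factor 3: 'a' (i=26, period=1)

["aaaabbbbbbaabaabbbbababab", "a", "a"]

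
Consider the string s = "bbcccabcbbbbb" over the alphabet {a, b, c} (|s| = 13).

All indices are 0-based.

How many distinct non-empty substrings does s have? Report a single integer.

rank | idx | suffix
   0 |   5 | abcbbbbb
   1 |  12 | b
   2 |  11 | bb
   3 |  10 | bbb
   4 |   9 | bbbb
   5 |   8 | bbbbb
   6 |   0 | bbcccabcbbbbb
   7 |   6 | bcbbbbb
   8 |   1 | bcccabcbbbbb
   9 |   4 | cabcbbbbb
  10 |   7 | cbbbbb
  11 |   3 | ccabcbbbbb
  12 |   2 | cccabcbbbbb

SA = [5, 12, 11, 10, 9, 8, 0, 6, 1, 4, 7, 3, 2]
rank  pair      lcp
   1  s[5:],s[12:]  0  ''
   2  s[12:],s[11:]  1  'b'
   3  s[11:],s[10:]  2  'bb'
   4  s[10:],s[9:]  3  'bbb'
   5  s[9:],s[8:]  4  'bbbb'
   6  s[8:],s[0:]  2  'bb'
   7  s[0:],s[6:]  1  'b'
   8  s[6:],s[1:]  2  'bc'
   9  s[1:],s[4:]  0  ''
  10  s[4:],s[7:]  1  'c'
  11  s[7:],s[3:]  1  'c'
  12  s[3:],s[2:]  2  'cc'

n(n+1)/2 = 13·14/2 = 91
Σ LCP = 0 + 0 + 1 + 2 + 3 + 4 + 2 + 1 + 2 + 0 + 1 + 1 + 2 = 19
distinct = 91 − 19 = 72

72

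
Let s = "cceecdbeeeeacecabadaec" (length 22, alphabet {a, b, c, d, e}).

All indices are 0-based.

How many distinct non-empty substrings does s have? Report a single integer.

229

rank→(start, suffix):
  0 → (15, 'abadaec')
  1 → (11, 'acecabadaec')
  2 → (17, 'adaec')
  3 → (19, 'aec')
  4 → (16, 'badaec')
  5 → (6, 'beeeeacecabadaec')
  6 → (21, 'c')
  7 → (14, 'cabadaec')
  8 → (0, 'cceecdbeeeeacecabadaec')
  9 → (4, 'cdbeeeeacecabadaec')
  10 → (12, 'cecabadaec')
  11 → (1, 'ceecdbeeeeacecabadaec')
  12 → (18, 'daec')
  13 → (5, 'dbeeeeacecabadaec')
  14 → (10, 'eacecabadaec')
  15 → (20, 'ec')
  16 → (13, 'ecabadaec')
  17 → (3, 'ecdbeeeeacecabadaec')
  18 → (9, 'eeacecabadaec')
  19 → (2, 'eecdbeeeeacecabadaec')
  20 → (8, 'eeeacecabadaec')
  21 → (7, 'eeeeacecabadaec')

SA = [15, 11, 17, 19, 16, 6, 21, 14, 0, 4, 12, 1, 18, 5, 10, 20, 13, 3, 9, 2, 8, 7]
[i] adj suffixes → lcp
  [1] 15/11 → 1 ('a')
  [2] 11/17 → 1 ('a')
  [3] 17/19 → 1 ('a')
  [4] 19/16 → 0 ('')
  [5] 16/6 → 1 ('b')
  [6] 6/21 → 0 ('')
  [7] 21/14 → 1 ('c')
  [8] 14/0 → 1 ('c')
  [9] 0/4 → 1 ('c')
  [10] 4/12 → 1 ('c')
  [11] 12/1 → 2 ('ce')
  [12] 1/18 → 0 ('')
  [13] 18/5 → 1 ('d')
  [14] 5/10 → 0 ('')
  [15] 10/20 → 1 ('e')
  [16] 20/13 → 2 ('ec')
  [17] 13/3 → 2 ('ec')
  [18] 3/9 → 1 ('e')
  [19] 9/2 → 2 ('ee')
  [20] 2/8 → 2 ('ee')
  [21] 8/7 → 3 ('eee')

n(n+1)/2 = 22·23/2 = 253
Σ LCP = 0 + 1 + 1 + 1 + 0 + 1 + 0 + 1 + 1 + 1 + 1 + 2 + 0 + 1 + 0 + 1 + 2 + 2 + 1 + 2 + 2 + 3 = 24
distinct = 253 − 24 = 229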